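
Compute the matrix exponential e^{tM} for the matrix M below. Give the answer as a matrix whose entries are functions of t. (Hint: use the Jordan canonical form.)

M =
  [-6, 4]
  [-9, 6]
e^{tM} =
  [1 - 6*t, 4*t]
  [-9*t, 6*t + 1]

Strategy: write M = P · J · P⁻¹ where J is a Jordan canonical form, so e^{tM} = P · e^{tJ} · P⁻¹, and e^{tJ} can be computed block-by-block.

M has Jordan form
J =
  [0, 1]
  [0, 0]
(up to reordering of blocks).

Per-block formulas:
  For a 2×2 Jordan block J_2(0): exp(t · J_2(0)) = e^(0t)·(I + t·N), where N is the 2×2 nilpotent shift.

After assembling e^{tJ} and conjugating by P, we get:

e^{tM} =
  [1 - 6*t, 4*t]
  [-9*t, 6*t + 1]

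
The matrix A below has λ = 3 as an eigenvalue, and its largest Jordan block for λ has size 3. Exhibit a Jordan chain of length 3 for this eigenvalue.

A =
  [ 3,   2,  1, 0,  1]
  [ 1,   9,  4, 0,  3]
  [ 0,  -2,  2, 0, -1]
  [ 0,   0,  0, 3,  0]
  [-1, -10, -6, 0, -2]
A Jordan chain for λ = 3 of length 3:
v_1 = (1, 3, -1, 0, -5)ᵀ
v_2 = (0, 1, 0, 0, -1)ᵀ
v_3 = (1, 0, 0, 0, 0)ᵀ

Let N = A − (3)·I. We want v_3 with N^3 v_3 = 0 but N^2 v_3 ≠ 0; then v_{j-1} := N · v_j for j = 3, …, 2.

Pick v_3 = (1, 0, 0, 0, 0)ᵀ.
Then v_2 = N · v_3 = (0, 1, 0, 0, -1)ᵀ.
Then v_1 = N · v_2 = (1, 3, -1, 0, -5)ᵀ.

Sanity check: (A − (3)·I) v_1 = (0, 0, 0, 0, 0)ᵀ = 0. ✓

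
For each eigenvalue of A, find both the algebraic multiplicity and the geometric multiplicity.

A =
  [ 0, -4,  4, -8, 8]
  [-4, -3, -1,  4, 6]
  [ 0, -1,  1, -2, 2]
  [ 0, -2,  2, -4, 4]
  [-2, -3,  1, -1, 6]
λ = 0: alg = 5, geom = 3

Step 1 — factor the characteristic polynomial to read off the algebraic multiplicities:
  χ_A(x) = x^5

Step 2 — compute geometric multiplicities via the rank-nullity identity g(λ) = n − rank(A − λI):
  rank(A − (0)·I) = 2, so dim ker(A − (0)·I) = n − 2 = 3

Summary:
  λ = 0: algebraic multiplicity = 5, geometric multiplicity = 3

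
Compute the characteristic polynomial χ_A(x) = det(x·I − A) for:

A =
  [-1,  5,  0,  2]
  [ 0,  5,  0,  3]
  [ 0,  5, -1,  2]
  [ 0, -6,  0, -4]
x^4 + x^3 - 3*x^2 - 5*x - 2

Expanding det(x·I − A) (e.g. by cofactor expansion or by noting that A is similar to its Jordan form J, which has the same characteristic polynomial as A) gives
  χ_A(x) = x^4 + x^3 - 3*x^2 - 5*x - 2
which factors as (x - 2)*(x + 1)^3. The eigenvalues (with algebraic multiplicities) are λ = -1 with multiplicity 3, λ = 2 with multiplicity 1.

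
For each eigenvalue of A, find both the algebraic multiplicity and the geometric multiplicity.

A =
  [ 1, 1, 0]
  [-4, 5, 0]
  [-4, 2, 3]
λ = 3: alg = 3, geom = 2

Step 1 — factor the characteristic polynomial to read off the algebraic multiplicities:
  χ_A(x) = (x - 3)^3

Step 2 — compute geometric multiplicities via the rank-nullity identity g(λ) = n − rank(A − λI):
  rank(A − (3)·I) = 1, so dim ker(A − (3)·I) = n − 1 = 2

Summary:
  λ = 3: algebraic multiplicity = 3, geometric multiplicity = 2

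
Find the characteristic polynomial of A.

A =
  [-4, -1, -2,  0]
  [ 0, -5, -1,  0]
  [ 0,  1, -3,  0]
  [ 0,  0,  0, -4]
x^4 + 16*x^3 + 96*x^2 + 256*x + 256

Expanding det(x·I − A) (e.g. by cofactor expansion or by noting that A is similar to its Jordan form J, which has the same characteristic polynomial as A) gives
  χ_A(x) = x^4 + 16*x^3 + 96*x^2 + 256*x + 256
which factors as (x + 4)^4. The eigenvalues (with algebraic multiplicities) are λ = -4 with multiplicity 4.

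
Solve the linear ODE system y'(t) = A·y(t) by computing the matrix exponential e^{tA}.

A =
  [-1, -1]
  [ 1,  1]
e^{tA} =
  [1 - t, -t]
  [t, t + 1]

Strategy: write A = P · J · P⁻¹ where J is a Jordan canonical form, so e^{tA} = P · e^{tJ} · P⁻¹, and e^{tJ} can be computed block-by-block.

A has Jordan form
J =
  [0, 1]
  [0, 0]
(up to reordering of blocks).

Per-block formulas:
  For a 2×2 Jordan block J_2(0): exp(t · J_2(0)) = e^(0t)·(I + t·N), where N is the 2×2 nilpotent shift.

After assembling e^{tJ} and conjugating by P, we get:

e^{tA} =
  [1 - t, -t]
  [t, t + 1]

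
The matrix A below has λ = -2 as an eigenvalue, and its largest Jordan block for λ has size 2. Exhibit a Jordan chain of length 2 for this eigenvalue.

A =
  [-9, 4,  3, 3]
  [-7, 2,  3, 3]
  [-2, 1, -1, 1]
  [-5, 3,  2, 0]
A Jordan chain for λ = -2 of length 2:
v_1 = (-7, -7, -2, -5)ᵀ
v_2 = (1, 0, 0, 0)ᵀ

Let N = A − (-2)·I. We want v_2 with N^2 v_2 = 0 but N^1 v_2 ≠ 0; then v_{j-1} := N · v_j for j = 2, …, 2.

Pick v_2 = (1, 0, 0, 0)ᵀ.
Then v_1 = N · v_2 = (-7, -7, -2, -5)ᵀ.

Sanity check: (A − (-2)·I) v_1 = (0, 0, 0, 0)ᵀ = 0. ✓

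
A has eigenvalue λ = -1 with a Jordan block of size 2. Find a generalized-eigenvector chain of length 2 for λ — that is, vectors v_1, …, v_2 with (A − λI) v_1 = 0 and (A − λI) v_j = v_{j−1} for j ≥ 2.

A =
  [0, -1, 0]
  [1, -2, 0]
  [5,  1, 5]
A Jordan chain for λ = -1 of length 2:
v_1 = (-1, -1, 1)ᵀ
v_2 = (0, 1, 0)ᵀ

Let N = A − (-1)·I. We want v_2 with N^2 v_2 = 0 but N^1 v_2 ≠ 0; then v_{j-1} := N · v_j for j = 2, …, 2.

Pick v_2 = (0, 1, 0)ᵀ.
Then v_1 = N · v_2 = (-1, -1, 1)ᵀ.

Sanity check: (A − (-1)·I) v_1 = (0, 0, 0)ᵀ = 0. ✓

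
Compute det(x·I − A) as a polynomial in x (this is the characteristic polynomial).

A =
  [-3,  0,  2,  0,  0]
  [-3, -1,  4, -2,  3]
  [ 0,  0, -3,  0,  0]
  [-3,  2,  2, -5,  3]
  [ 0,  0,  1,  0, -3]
x^5 + 15*x^4 + 90*x^3 + 270*x^2 + 405*x + 243

Expanding det(x·I − A) (e.g. by cofactor expansion or by noting that A is similar to its Jordan form J, which has the same characteristic polynomial as A) gives
  χ_A(x) = x^5 + 15*x^4 + 90*x^3 + 270*x^2 + 405*x + 243
which factors as (x + 3)^5. The eigenvalues (with algebraic multiplicities) are λ = -3 with multiplicity 5.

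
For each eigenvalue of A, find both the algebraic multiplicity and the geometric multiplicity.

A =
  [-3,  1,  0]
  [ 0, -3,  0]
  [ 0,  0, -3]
λ = -3: alg = 3, geom = 2

Step 1 — factor the characteristic polynomial to read off the algebraic multiplicities:
  χ_A(x) = (x + 3)^3

Step 2 — compute geometric multiplicities via the rank-nullity identity g(λ) = n − rank(A − λI):
  rank(A − (-3)·I) = 1, so dim ker(A − (-3)·I) = n − 1 = 2

Summary:
  λ = -3: algebraic multiplicity = 3, geometric multiplicity = 2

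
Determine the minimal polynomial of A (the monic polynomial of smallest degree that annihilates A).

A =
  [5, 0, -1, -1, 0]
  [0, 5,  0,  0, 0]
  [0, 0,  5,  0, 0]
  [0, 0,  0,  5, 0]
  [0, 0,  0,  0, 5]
x^2 - 10*x + 25

The characteristic polynomial is χ_A(x) = (x - 5)^5, so the eigenvalues are known. The minimal polynomial is
  m_A(x) = Π_λ (x − λ)^{k_λ}
where k_λ is the size of the *largest* Jordan block for λ (equivalently, the smallest k with (A − λI)^k v = 0 for every generalised eigenvector v of λ).

  λ = 5: largest Jordan block has size 2, contributing (x − 5)^2

So m_A(x) = (x - 5)^2 = x^2 - 10*x + 25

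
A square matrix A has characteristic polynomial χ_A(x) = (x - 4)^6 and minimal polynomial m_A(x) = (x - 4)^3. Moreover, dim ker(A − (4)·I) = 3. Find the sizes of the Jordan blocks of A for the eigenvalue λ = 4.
Block sizes for λ = 4: [3, 2, 1]

Step 1 — from the characteristic polynomial, algebraic multiplicity of λ = 4 is 6. From dim ker(A − (4)·I) = 3, there are exactly 3 Jordan blocks for λ = 4.
Step 2 — from the minimal polynomial, the factor (x − 4)^3 tells us the largest block for λ = 4 has size 3.
Step 3 — with total size 6, 3 blocks, and largest block 3, the block sizes (in nonincreasing order) are [3, 2, 1].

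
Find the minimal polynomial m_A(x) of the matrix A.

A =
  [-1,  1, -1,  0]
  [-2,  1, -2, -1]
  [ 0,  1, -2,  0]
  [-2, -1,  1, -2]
x^3 + 3*x^2 + 3*x + 1

The characteristic polynomial is χ_A(x) = (x + 1)^4, so the eigenvalues are known. The minimal polynomial is
  m_A(x) = Π_λ (x − λ)^{k_λ}
where k_λ is the size of the *largest* Jordan block for λ (equivalently, the smallest k with (A − λI)^k v = 0 for every generalised eigenvector v of λ).

  λ = -1: largest Jordan block has size 3, contributing (x + 1)^3

So m_A(x) = (x + 1)^3 = x^3 + 3*x^2 + 3*x + 1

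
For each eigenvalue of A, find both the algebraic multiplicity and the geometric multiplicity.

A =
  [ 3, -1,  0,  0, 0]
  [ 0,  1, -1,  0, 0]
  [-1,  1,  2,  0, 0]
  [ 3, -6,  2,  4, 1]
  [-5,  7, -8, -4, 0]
λ = 2: alg = 5, geom = 2

Step 1 — factor the characteristic polynomial to read off the algebraic multiplicities:
  χ_A(x) = (x - 2)^5

Step 2 — compute geometric multiplicities via the rank-nullity identity g(λ) = n − rank(A − λI):
  rank(A − (2)·I) = 3, so dim ker(A − (2)·I) = n − 3 = 2

Summary:
  λ = 2: algebraic multiplicity = 5, geometric multiplicity = 2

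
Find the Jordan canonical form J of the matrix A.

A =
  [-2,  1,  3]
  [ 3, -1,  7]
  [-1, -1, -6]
J_3(-3)

The characteristic polynomial is
  det(x·I − A) = x^3 + 9*x^2 + 27*x + 27 = (x + 3)^3

Eigenvalues and multiplicities (the geometric multiplicity of λ is n − rank(A − λI), which equals the number of Jordan blocks for λ):
  λ = -3: algebraic multiplicity = 3, geometric multiplicity = 1

Determining the block sizes for each eigenvalue:
  λ = -3: one block (gm = 1), so the single block has size am = 3 → block sizes [3]

Assembling the blocks gives a Jordan form
J =
  [-3,  1,  0]
  [ 0, -3,  1]
  [ 0,  0, -3]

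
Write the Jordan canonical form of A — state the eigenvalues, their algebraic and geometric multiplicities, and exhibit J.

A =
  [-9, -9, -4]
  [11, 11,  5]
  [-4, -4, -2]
J_3(0)

The characteristic polynomial is
  det(x·I − A) = x^3

Eigenvalues and multiplicities (the geometric multiplicity of λ is n − rank(A − λI), which equals the number of Jordan blocks for λ):
  λ = 0: algebraic multiplicity = 3, geometric multiplicity = 1

Determining the block sizes for each eigenvalue:
  λ = 0: one block (gm = 1), so the single block has size am = 3 → block sizes [3]

Assembling the blocks gives a Jordan form
J =
  [0, 1, 0]
  [0, 0, 1]
  [0, 0, 0]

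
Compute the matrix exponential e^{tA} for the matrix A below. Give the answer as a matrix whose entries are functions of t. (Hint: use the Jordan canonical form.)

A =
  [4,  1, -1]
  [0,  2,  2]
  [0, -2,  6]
e^{tA} =
  [exp(4*t), t*exp(4*t), -t*exp(4*t)]
  [0, -2*t*exp(4*t) + exp(4*t), 2*t*exp(4*t)]
  [0, -2*t*exp(4*t), 2*t*exp(4*t) + exp(4*t)]

Strategy: write A = P · J · P⁻¹ where J is a Jordan canonical form, so e^{tA} = P · e^{tJ} · P⁻¹, and e^{tJ} can be computed block-by-block.

A has Jordan form
J =
  [4, 1, 0]
  [0, 4, 0]
  [0, 0, 4]
(up to reordering of blocks).

Per-block formulas:
  For a 2×2 Jordan block J_2(4): exp(t · J_2(4)) = e^(4t)·(I + t·N), where N is the 2×2 nilpotent shift.
  For a 1×1 block at λ = 4: exp(t · [4]) = [e^(4t)].

After assembling e^{tJ} and conjugating by P, we get:

e^{tA} =
  [exp(4*t), t*exp(4*t), -t*exp(4*t)]
  [0, -2*t*exp(4*t) + exp(4*t), 2*t*exp(4*t)]
  [0, -2*t*exp(4*t), 2*t*exp(4*t) + exp(4*t)]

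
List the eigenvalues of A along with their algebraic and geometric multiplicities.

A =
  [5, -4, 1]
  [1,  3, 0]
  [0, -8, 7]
λ = 5: alg = 3, geom = 1

Step 1 — factor the characteristic polynomial to read off the algebraic multiplicities:
  χ_A(x) = (x - 5)^3

Step 2 — compute geometric multiplicities via the rank-nullity identity g(λ) = n − rank(A − λI):
  rank(A − (5)·I) = 2, so dim ker(A − (5)·I) = n − 2 = 1

Summary:
  λ = 5: algebraic multiplicity = 3, geometric multiplicity = 1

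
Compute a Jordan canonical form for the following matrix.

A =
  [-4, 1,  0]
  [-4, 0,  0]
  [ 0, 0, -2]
J_2(-2) ⊕ J_1(-2)

The characteristic polynomial is
  det(x·I − A) = x^3 + 6*x^2 + 12*x + 8 = (x + 2)^3

Eigenvalues and multiplicities (the geometric multiplicity of λ is n − rank(A − λI), which equals the number of Jordan blocks for λ):
  λ = -2: algebraic multiplicity = 3, geometric multiplicity = 2

Determining the block sizes for each eigenvalue:
  λ = -2: 2 blocks summing to 3 forces exactly one block of size 2 and the rest size 1 → block sizes [2, 1]

Assembling the blocks gives a Jordan form
J =
  [-2,  1,  0]
  [ 0, -2,  0]
  [ 0,  0, -2]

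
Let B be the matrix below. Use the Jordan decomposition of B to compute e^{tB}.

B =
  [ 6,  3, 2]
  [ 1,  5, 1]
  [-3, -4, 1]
e^{tB} =
  [t^2*exp(4*t)/2 + 2*t*exp(4*t) + exp(4*t), t^2*exp(4*t)/2 + 3*t*exp(4*t), t^2*exp(4*t)/2 + 2*t*exp(4*t)]
  [t*exp(4*t), t*exp(4*t) + exp(4*t), t*exp(4*t)]
  [-t^2*exp(4*t)/2 - 3*t*exp(4*t), -t^2*exp(4*t)/2 - 4*t*exp(4*t), -t^2*exp(4*t)/2 - 3*t*exp(4*t) + exp(4*t)]

Strategy: write B = P · J · P⁻¹ where J is a Jordan canonical form, so e^{tB} = P · e^{tJ} · P⁻¹, and e^{tJ} can be computed block-by-block.

B has Jordan form
J =
  [4, 1, 0]
  [0, 4, 1]
  [0, 0, 4]
(up to reordering of blocks).

Per-block formulas:
  For a 3×3 Jordan block J_3(4): exp(t · J_3(4)) = e^(4t)·(I + t·N + (t^2/2)·N^2), where N is the 3×3 nilpotent shift.

After assembling e^{tJ} and conjugating by P, we get:

e^{tB} =
  [t^2*exp(4*t)/2 + 2*t*exp(4*t) + exp(4*t), t^2*exp(4*t)/2 + 3*t*exp(4*t), t^2*exp(4*t)/2 + 2*t*exp(4*t)]
  [t*exp(4*t), t*exp(4*t) + exp(4*t), t*exp(4*t)]
  [-t^2*exp(4*t)/2 - 3*t*exp(4*t), -t^2*exp(4*t)/2 - 4*t*exp(4*t), -t^2*exp(4*t)/2 - 3*t*exp(4*t) + exp(4*t)]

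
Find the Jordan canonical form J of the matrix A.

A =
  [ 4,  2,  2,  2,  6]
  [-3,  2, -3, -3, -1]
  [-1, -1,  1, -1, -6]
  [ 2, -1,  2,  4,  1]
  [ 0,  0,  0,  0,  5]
J_2(2) ⊕ J_1(2) ⊕ J_2(5)

The characteristic polynomial is
  det(x·I − A) = x^5 - 16*x^4 + 97*x^3 - 278*x^2 + 380*x - 200 = (x - 5)^2*(x - 2)^3

Eigenvalues and multiplicities (the geometric multiplicity of λ is n − rank(A − λI), which equals the number of Jordan blocks for λ):
  λ = 2: algebraic multiplicity = 3, geometric multiplicity = 2
  λ = 5: algebraic multiplicity = 2, geometric multiplicity = 1

Determining the block sizes for each eigenvalue:
  λ = 2: 2 blocks summing to 3 forces exactly one block of size 2 and the rest size 1 → block sizes [2, 1]
  λ = 5: one block (gm = 1), so the single block has size am = 2 → block sizes [2]

Assembling the blocks gives a Jordan form
J =
  [2, 1, 0, 0, 0]
  [0, 2, 0, 0, 0]
  [0, 0, 2, 0, 0]
  [0, 0, 0, 5, 1]
  [0, 0, 0, 0, 5]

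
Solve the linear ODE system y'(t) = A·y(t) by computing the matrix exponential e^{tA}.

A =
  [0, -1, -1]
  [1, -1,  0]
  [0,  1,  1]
e^{tA} =
  [1 - t^2/2, -t, -t^2/2 - t]
  [-t^2/2 + t, 1 - t, -t^2/2]
  [t^2/2, t, t^2/2 + t + 1]

Strategy: write A = P · J · P⁻¹ where J is a Jordan canonical form, so e^{tA} = P · e^{tJ} · P⁻¹, and e^{tJ} can be computed block-by-block.

A has Jordan form
J =
  [0, 1, 0]
  [0, 0, 1]
  [0, 0, 0]
(up to reordering of blocks).

Per-block formulas:
  For a 3×3 Jordan block J_3(0): exp(t · J_3(0)) = e^(0t)·(I + t·N + (t^2/2)·N^2), where N is the 3×3 nilpotent shift.

After assembling e^{tJ} and conjugating by P, we get:

e^{tA} =
  [1 - t^2/2, -t, -t^2/2 - t]
  [-t^2/2 + t, 1 - t, -t^2/2]
  [t^2/2, t, t^2/2 + t + 1]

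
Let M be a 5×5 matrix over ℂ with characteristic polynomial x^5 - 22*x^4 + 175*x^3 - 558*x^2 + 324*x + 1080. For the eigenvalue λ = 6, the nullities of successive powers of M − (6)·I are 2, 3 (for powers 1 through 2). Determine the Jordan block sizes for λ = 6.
Block sizes for λ = 6: [2, 1]

From the dimensions of kernels of powers, the number of Jordan blocks of size at least j is d_j − d_{j−1} where d_j = dim ker(N^j) (with d_0 = 0). Computing the differences gives [2, 1].
The number of blocks of size exactly k is (#blocks of size ≥ k) − (#blocks of size ≥ k + 1), so the partition is: 1 block(s) of size 1, 1 block(s) of size 2.
In nonincreasing order the block sizes are [2, 1].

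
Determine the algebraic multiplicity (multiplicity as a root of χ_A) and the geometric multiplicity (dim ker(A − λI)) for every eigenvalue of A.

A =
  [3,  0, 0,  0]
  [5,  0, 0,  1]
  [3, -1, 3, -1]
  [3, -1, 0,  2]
λ = 1: alg = 2, geom = 1; λ = 3: alg = 2, geom = 2

Step 1 — factor the characteristic polynomial to read off the algebraic multiplicities:
  χ_A(x) = (x - 3)^2*(x - 1)^2

Step 2 — compute geometric multiplicities via the rank-nullity identity g(λ) = n − rank(A − λI):
  rank(A − (1)·I) = 3, so dim ker(A − (1)·I) = n − 3 = 1
  rank(A − (3)·I) = 2, so dim ker(A − (3)·I) = n − 2 = 2

Summary:
  λ = 1: algebraic multiplicity = 2, geometric multiplicity = 1
  λ = 3: algebraic multiplicity = 2, geometric multiplicity = 2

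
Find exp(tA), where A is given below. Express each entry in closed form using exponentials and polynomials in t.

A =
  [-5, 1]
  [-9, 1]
e^{tA} =
  [-3*t*exp(-2*t) + exp(-2*t), t*exp(-2*t)]
  [-9*t*exp(-2*t), 3*t*exp(-2*t) + exp(-2*t)]

Strategy: write A = P · J · P⁻¹ where J is a Jordan canonical form, so e^{tA} = P · e^{tJ} · P⁻¹, and e^{tJ} can be computed block-by-block.

A has Jordan form
J =
  [-2,  1]
  [ 0, -2]
(up to reordering of blocks).

Per-block formulas:
  For a 2×2 Jordan block J_2(-2): exp(t · J_2(-2)) = e^(-2t)·(I + t·N), where N is the 2×2 nilpotent shift.

After assembling e^{tJ} and conjugating by P, we get:

e^{tA} =
  [-3*t*exp(-2*t) + exp(-2*t), t*exp(-2*t)]
  [-9*t*exp(-2*t), 3*t*exp(-2*t) + exp(-2*t)]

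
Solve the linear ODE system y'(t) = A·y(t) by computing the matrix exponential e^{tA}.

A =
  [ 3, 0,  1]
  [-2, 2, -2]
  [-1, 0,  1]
e^{tA} =
  [t*exp(2*t) + exp(2*t), 0, t*exp(2*t)]
  [-2*t*exp(2*t), exp(2*t), -2*t*exp(2*t)]
  [-t*exp(2*t), 0, -t*exp(2*t) + exp(2*t)]

Strategy: write A = P · J · P⁻¹ where J is a Jordan canonical form, so e^{tA} = P · e^{tJ} · P⁻¹, and e^{tJ} can be computed block-by-block.

A has Jordan form
J =
  [2, 1, 0]
  [0, 2, 0]
  [0, 0, 2]
(up to reordering of blocks).

Per-block formulas:
  For a 2×2 Jordan block J_2(2): exp(t · J_2(2)) = e^(2t)·(I + t·N), where N is the 2×2 nilpotent shift.
  For a 1×1 block at λ = 2: exp(t · [2]) = [e^(2t)].

After assembling e^{tJ} and conjugating by P, we get:

e^{tA} =
  [t*exp(2*t) + exp(2*t), 0, t*exp(2*t)]
  [-2*t*exp(2*t), exp(2*t), -2*t*exp(2*t)]
  [-t*exp(2*t), 0, -t*exp(2*t) + exp(2*t)]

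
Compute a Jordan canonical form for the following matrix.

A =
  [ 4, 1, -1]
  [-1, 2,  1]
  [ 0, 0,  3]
J_2(3) ⊕ J_1(3)

The characteristic polynomial is
  det(x·I − A) = x^3 - 9*x^2 + 27*x - 27 = (x - 3)^3

Eigenvalues and multiplicities (the geometric multiplicity of λ is n − rank(A − λI), which equals the number of Jordan blocks for λ):
  λ = 3: algebraic multiplicity = 3, geometric multiplicity = 2

Determining the block sizes for each eigenvalue:
  λ = 3: 2 blocks summing to 3 forces exactly one block of size 2 and the rest size 1 → block sizes [2, 1]

Assembling the blocks gives a Jordan form
J =
  [3, 1, 0]
  [0, 3, 0]
  [0, 0, 3]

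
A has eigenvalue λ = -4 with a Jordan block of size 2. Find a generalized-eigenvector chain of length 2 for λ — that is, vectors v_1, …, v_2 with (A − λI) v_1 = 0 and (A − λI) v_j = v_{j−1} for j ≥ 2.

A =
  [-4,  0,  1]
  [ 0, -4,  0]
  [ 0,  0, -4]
A Jordan chain for λ = -4 of length 2:
v_1 = (1, 0, 0)ᵀ
v_2 = (0, 0, 1)ᵀ

Let N = A − (-4)·I. We want v_2 with N^2 v_2 = 0 but N^1 v_2 ≠ 0; then v_{j-1} := N · v_j for j = 2, …, 2.

Pick v_2 = (0, 0, 1)ᵀ.
Then v_1 = N · v_2 = (1, 0, 0)ᵀ.

Sanity check: (A − (-4)·I) v_1 = (0, 0, 0)ᵀ = 0. ✓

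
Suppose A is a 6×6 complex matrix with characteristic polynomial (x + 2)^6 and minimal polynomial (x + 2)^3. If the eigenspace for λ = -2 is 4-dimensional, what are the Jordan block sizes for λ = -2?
Block sizes for λ = -2: [3, 1, 1, 1]

Step 1 — from the characteristic polynomial, algebraic multiplicity of λ = -2 is 6. From dim ker(A − (-2)·I) = 4, there are exactly 4 Jordan blocks for λ = -2.
Step 2 — from the minimal polynomial, the factor (x + 2)^3 tells us the largest block for λ = -2 has size 3.
Step 3 — with total size 6, 4 blocks, and largest block 3, the block sizes (in nonincreasing order) are [3, 1, 1, 1].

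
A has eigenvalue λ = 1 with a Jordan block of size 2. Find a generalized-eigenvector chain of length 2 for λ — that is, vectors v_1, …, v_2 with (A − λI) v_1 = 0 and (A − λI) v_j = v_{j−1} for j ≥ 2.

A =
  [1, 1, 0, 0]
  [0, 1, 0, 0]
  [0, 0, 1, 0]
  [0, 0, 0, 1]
A Jordan chain for λ = 1 of length 2:
v_1 = (1, 0, 0, 0)ᵀ
v_2 = (0, 1, 0, 0)ᵀ

Let N = A − (1)·I. We want v_2 with N^2 v_2 = 0 but N^1 v_2 ≠ 0; then v_{j-1} := N · v_j for j = 2, …, 2.

Pick v_2 = (0, 1, 0, 0)ᵀ.
Then v_1 = N · v_2 = (1, 0, 0, 0)ᵀ.

Sanity check: (A − (1)·I) v_1 = (0, 0, 0, 0)ᵀ = 0. ✓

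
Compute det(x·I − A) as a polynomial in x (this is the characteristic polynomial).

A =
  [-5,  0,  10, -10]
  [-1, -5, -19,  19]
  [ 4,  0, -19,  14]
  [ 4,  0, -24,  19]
x^4 + 10*x^3 - 250*x - 625

Expanding det(x·I − A) (e.g. by cofactor expansion or by noting that A is similar to its Jordan form J, which has the same characteristic polynomial as A) gives
  χ_A(x) = x^4 + 10*x^3 - 250*x - 625
which factors as (x - 5)*(x + 5)^3. The eigenvalues (with algebraic multiplicities) are λ = -5 with multiplicity 3, λ = 5 with multiplicity 1.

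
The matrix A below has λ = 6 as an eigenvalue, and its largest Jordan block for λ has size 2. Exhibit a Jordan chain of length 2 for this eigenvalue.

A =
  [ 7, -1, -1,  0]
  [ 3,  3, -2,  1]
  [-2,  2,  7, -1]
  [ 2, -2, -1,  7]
A Jordan chain for λ = 6 of length 2:
v_1 = (1, 3, -2, 2)ᵀ
v_2 = (1, 0, 0, 0)ᵀ

Let N = A − (6)·I. We want v_2 with N^2 v_2 = 0 but N^1 v_2 ≠ 0; then v_{j-1} := N · v_j for j = 2, …, 2.

Pick v_2 = (1, 0, 0, 0)ᵀ.
Then v_1 = N · v_2 = (1, 3, -2, 2)ᵀ.

Sanity check: (A − (6)·I) v_1 = (0, 0, 0, 0)ᵀ = 0. ✓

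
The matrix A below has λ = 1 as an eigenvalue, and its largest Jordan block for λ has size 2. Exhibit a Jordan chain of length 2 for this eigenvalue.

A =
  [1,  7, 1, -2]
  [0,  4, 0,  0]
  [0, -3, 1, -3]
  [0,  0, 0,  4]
A Jordan chain for λ = 1 of length 2:
v_1 = (1, 0, 0, 0)ᵀ
v_2 = (0, 0, 1, 0)ᵀ

Let N = A − (1)·I. We want v_2 with N^2 v_2 = 0 but N^1 v_2 ≠ 0; then v_{j-1} := N · v_j for j = 2, …, 2.

Pick v_2 = (0, 0, 1, 0)ᵀ.
Then v_1 = N · v_2 = (1, 0, 0, 0)ᵀ.

Sanity check: (A − (1)·I) v_1 = (0, 0, 0, 0)ᵀ = 0. ✓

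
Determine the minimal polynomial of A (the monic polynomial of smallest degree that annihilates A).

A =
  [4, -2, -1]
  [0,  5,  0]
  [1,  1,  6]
x^3 - 15*x^2 + 75*x - 125

The characteristic polynomial is χ_A(x) = (x - 5)^3, so the eigenvalues are known. The minimal polynomial is
  m_A(x) = Π_λ (x − λ)^{k_λ}
where k_λ is the size of the *largest* Jordan block for λ (equivalently, the smallest k with (A − λI)^k v = 0 for every generalised eigenvector v of λ).

  λ = 5: largest Jordan block has size 3, contributing (x − 5)^3

So m_A(x) = (x - 5)^3 = x^3 - 15*x^2 + 75*x - 125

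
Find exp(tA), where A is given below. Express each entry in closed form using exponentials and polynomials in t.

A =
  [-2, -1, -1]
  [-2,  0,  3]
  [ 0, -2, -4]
e^{tA} =
  [t^2*exp(-2*t) + exp(-2*t), -t*exp(-2*t), -t^2*exp(-2*t)/2 - t*exp(-2*t)]
  [-2*t^2*exp(-2*t) - 2*t*exp(-2*t), 2*t*exp(-2*t) + exp(-2*t), t^2*exp(-2*t) + 3*t*exp(-2*t)]
  [2*t^2*exp(-2*t), -2*t*exp(-2*t), -t^2*exp(-2*t) - 2*t*exp(-2*t) + exp(-2*t)]

Strategy: write A = P · J · P⁻¹ where J is a Jordan canonical form, so e^{tA} = P · e^{tJ} · P⁻¹, and e^{tJ} can be computed block-by-block.

A has Jordan form
J =
  [-2,  1,  0]
  [ 0, -2,  1]
  [ 0,  0, -2]
(up to reordering of blocks).

Per-block formulas:
  For a 3×3 Jordan block J_3(-2): exp(t · J_3(-2)) = e^(-2t)·(I + t·N + (t^2/2)·N^2), where N is the 3×3 nilpotent shift.

After assembling e^{tJ} and conjugating by P, we get:

e^{tA} =
  [t^2*exp(-2*t) + exp(-2*t), -t*exp(-2*t), -t^2*exp(-2*t)/2 - t*exp(-2*t)]
  [-2*t^2*exp(-2*t) - 2*t*exp(-2*t), 2*t*exp(-2*t) + exp(-2*t), t^2*exp(-2*t) + 3*t*exp(-2*t)]
  [2*t^2*exp(-2*t), -2*t*exp(-2*t), -t^2*exp(-2*t) - 2*t*exp(-2*t) + exp(-2*t)]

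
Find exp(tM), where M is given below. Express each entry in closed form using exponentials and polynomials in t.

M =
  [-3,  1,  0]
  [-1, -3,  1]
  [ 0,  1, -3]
e^{tM} =
  [-t^2*exp(-3*t)/2 + exp(-3*t), t*exp(-3*t), t^2*exp(-3*t)/2]
  [-t*exp(-3*t), exp(-3*t), t*exp(-3*t)]
  [-t^2*exp(-3*t)/2, t*exp(-3*t), t^2*exp(-3*t)/2 + exp(-3*t)]

Strategy: write M = P · J · P⁻¹ where J is a Jordan canonical form, so e^{tM} = P · e^{tJ} · P⁻¹, and e^{tJ} can be computed block-by-block.

M has Jordan form
J =
  [-3,  1,  0]
  [ 0, -3,  1]
  [ 0,  0, -3]
(up to reordering of blocks).

Per-block formulas:
  For a 3×3 Jordan block J_3(-3): exp(t · J_3(-3)) = e^(-3t)·(I + t·N + (t^2/2)·N^2), where N is the 3×3 nilpotent shift.

After assembling e^{tJ} and conjugating by P, we get:

e^{tM} =
  [-t^2*exp(-3*t)/2 + exp(-3*t), t*exp(-3*t), t^2*exp(-3*t)/2]
  [-t*exp(-3*t), exp(-3*t), t*exp(-3*t)]
  [-t^2*exp(-3*t)/2, t*exp(-3*t), t^2*exp(-3*t)/2 + exp(-3*t)]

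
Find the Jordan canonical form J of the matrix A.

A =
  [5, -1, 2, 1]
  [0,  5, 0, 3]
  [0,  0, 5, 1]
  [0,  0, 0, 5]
J_3(5) ⊕ J_1(5)

The characteristic polynomial is
  det(x·I − A) = x^4 - 20*x^3 + 150*x^2 - 500*x + 625 = (x - 5)^4

Eigenvalues and multiplicities (the geometric multiplicity of λ is n − rank(A − λI), which equals the number of Jordan blocks for λ):
  λ = 5: algebraic multiplicity = 4, geometric multiplicity = 2

Determining the block sizes for each eigenvalue:
  λ = 5: with am = 4 and gm = 2, the partition is not yet determined (e.g. several partitions of 4 into 2 parts exist). Let N = A − (5)·I. Computing rank(N^1) = 2, rank(N^2) = 1, rank(N^3) = 0; the number of blocks of size ≥ j is rank(N^{j−1}) − rank(N^j), giving [2, 1, 1]. So we have 1 block(s) of size 3, 1 block(s) of size 1 → block sizes [3, 1]

Assembling the blocks gives a Jordan form
J =
  [5, 1, 0, 0]
  [0, 5, 1, 0]
  [0, 0, 5, 0]
  [0, 0, 0, 5]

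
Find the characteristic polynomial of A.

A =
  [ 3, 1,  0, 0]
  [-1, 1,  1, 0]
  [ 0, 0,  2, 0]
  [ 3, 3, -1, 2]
x^4 - 8*x^3 + 24*x^2 - 32*x + 16

Expanding det(x·I − A) (e.g. by cofactor expansion or by noting that A is similar to its Jordan form J, which has the same characteristic polynomial as A) gives
  χ_A(x) = x^4 - 8*x^3 + 24*x^2 - 32*x + 16
which factors as (x - 2)^4. The eigenvalues (with algebraic multiplicities) are λ = 2 with multiplicity 4.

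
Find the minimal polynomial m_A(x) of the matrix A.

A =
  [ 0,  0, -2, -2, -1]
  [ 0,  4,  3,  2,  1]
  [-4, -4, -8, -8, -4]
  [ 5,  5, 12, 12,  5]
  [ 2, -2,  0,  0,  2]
x^3 - 6*x^2 + 12*x - 8

The characteristic polynomial is χ_A(x) = (x - 2)^5, so the eigenvalues are known. The minimal polynomial is
  m_A(x) = Π_λ (x − λ)^{k_λ}
where k_λ is the size of the *largest* Jordan block for λ (equivalently, the smallest k with (A − λI)^k v = 0 for every generalised eigenvector v of λ).

  λ = 2: largest Jordan block has size 3, contributing (x − 2)^3

So m_A(x) = (x - 2)^3 = x^3 - 6*x^2 + 12*x - 8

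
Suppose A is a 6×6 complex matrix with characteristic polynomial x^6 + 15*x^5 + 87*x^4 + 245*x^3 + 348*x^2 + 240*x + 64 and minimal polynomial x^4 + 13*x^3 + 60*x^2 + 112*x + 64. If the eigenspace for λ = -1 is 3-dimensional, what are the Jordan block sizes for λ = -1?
Block sizes for λ = -1: [1, 1, 1]

Step 1 — from the characteristic polynomial, algebraic multiplicity of λ = -1 is 3. From dim ker(A − (-1)·I) = 3, there are exactly 3 Jordan blocks for λ = -1.
Step 2 — from the minimal polynomial, the factor (x + 1) tells us the largest block for λ = -1 has size 1.
Step 3 — with total size 3, 3 blocks, and largest block 1, the block sizes (in nonincreasing order) are [1, 1, 1].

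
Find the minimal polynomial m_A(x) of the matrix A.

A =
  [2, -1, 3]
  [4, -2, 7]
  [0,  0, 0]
x^3

The characteristic polynomial is χ_A(x) = x^3, so the eigenvalues are known. The minimal polynomial is
  m_A(x) = Π_λ (x − λ)^{k_λ}
where k_λ is the size of the *largest* Jordan block for λ (equivalently, the smallest k with (A − λI)^k v = 0 for every generalised eigenvector v of λ).

  λ = 0: largest Jordan block has size 3, contributing (x − 0)^3

So m_A(x) = x^3 = x^3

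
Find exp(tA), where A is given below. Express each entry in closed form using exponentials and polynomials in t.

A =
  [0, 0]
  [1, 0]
e^{tA} =
  [1, 0]
  [t, 1]

Strategy: write A = P · J · P⁻¹ where J is a Jordan canonical form, so e^{tA} = P · e^{tJ} · P⁻¹, and e^{tJ} can be computed block-by-block.

A has Jordan form
J =
  [0, 1]
  [0, 0]
(up to reordering of blocks).

Per-block formulas:
  For a 2×2 Jordan block J_2(0): exp(t · J_2(0)) = e^(0t)·(I + t·N), where N is the 2×2 nilpotent shift.

After assembling e^{tJ} and conjugating by P, we get:

e^{tA} =
  [1, 0]
  [t, 1]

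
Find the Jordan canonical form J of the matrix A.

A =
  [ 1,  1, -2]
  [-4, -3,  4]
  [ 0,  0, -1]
J_2(-1) ⊕ J_1(-1)

The characteristic polynomial is
  det(x·I − A) = x^3 + 3*x^2 + 3*x + 1 = (x + 1)^3

Eigenvalues and multiplicities (the geometric multiplicity of λ is n − rank(A − λI), which equals the number of Jordan blocks for λ):
  λ = -1: algebraic multiplicity = 3, geometric multiplicity = 2

Determining the block sizes for each eigenvalue:
  λ = -1: 2 blocks summing to 3 forces exactly one block of size 2 and the rest size 1 → block sizes [2, 1]

Assembling the blocks gives a Jordan form
J =
  [-1,  1,  0]
  [ 0, -1,  0]
  [ 0,  0, -1]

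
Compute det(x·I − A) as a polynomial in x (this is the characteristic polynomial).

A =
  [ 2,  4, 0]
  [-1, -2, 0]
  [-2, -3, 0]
x^3

Expanding det(x·I − A) (e.g. by cofactor expansion or by noting that A is similar to its Jordan form J, which has the same characteristic polynomial as A) gives
  χ_A(x) = x^3
which factors as x^3. The eigenvalues (with algebraic multiplicities) are λ = 0 with multiplicity 3.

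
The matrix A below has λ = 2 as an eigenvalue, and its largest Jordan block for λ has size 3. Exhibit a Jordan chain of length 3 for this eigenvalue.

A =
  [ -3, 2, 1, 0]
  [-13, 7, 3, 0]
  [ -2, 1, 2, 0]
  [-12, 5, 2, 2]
A Jordan chain for λ = 2 of length 3:
v_1 = (-3, -6, -3, -9)ᵀ
v_2 = (-5, -13, -2, -12)ᵀ
v_3 = (1, 0, 0, 0)ᵀ

Let N = A − (2)·I. We want v_3 with N^3 v_3 = 0 but N^2 v_3 ≠ 0; then v_{j-1} := N · v_j for j = 3, …, 2.

Pick v_3 = (1, 0, 0, 0)ᵀ.
Then v_2 = N · v_3 = (-5, -13, -2, -12)ᵀ.
Then v_1 = N · v_2 = (-3, -6, -3, -9)ᵀ.

Sanity check: (A − (2)·I) v_1 = (0, 0, 0, 0)ᵀ = 0. ✓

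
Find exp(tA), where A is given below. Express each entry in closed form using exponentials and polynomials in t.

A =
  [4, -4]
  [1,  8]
e^{tA} =
  [-2*t*exp(6*t) + exp(6*t), -4*t*exp(6*t)]
  [t*exp(6*t), 2*t*exp(6*t) + exp(6*t)]

Strategy: write A = P · J · P⁻¹ where J is a Jordan canonical form, so e^{tA} = P · e^{tJ} · P⁻¹, and e^{tJ} can be computed block-by-block.

A has Jordan form
J =
  [6, 1]
  [0, 6]
(up to reordering of blocks).

Per-block formulas:
  For a 2×2 Jordan block J_2(6): exp(t · J_2(6)) = e^(6t)·(I + t·N), where N is the 2×2 nilpotent shift.

After assembling e^{tJ} and conjugating by P, we get:

e^{tA} =
  [-2*t*exp(6*t) + exp(6*t), -4*t*exp(6*t)]
  [t*exp(6*t), 2*t*exp(6*t) + exp(6*t)]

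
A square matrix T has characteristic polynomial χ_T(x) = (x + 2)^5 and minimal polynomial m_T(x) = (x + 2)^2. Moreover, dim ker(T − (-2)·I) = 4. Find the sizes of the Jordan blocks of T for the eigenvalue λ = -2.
Block sizes for λ = -2: [2, 1, 1, 1]

Step 1 — from the characteristic polynomial, algebraic multiplicity of λ = -2 is 5. From dim ker(T − (-2)·I) = 4, there are exactly 4 Jordan blocks for λ = -2.
Step 2 — from the minimal polynomial, the factor (x + 2)^2 tells us the largest block for λ = -2 has size 2.
Step 3 — with total size 5, 4 blocks, and largest block 2, the block sizes (in nonincreasing order) are [2, 1, 1, 1].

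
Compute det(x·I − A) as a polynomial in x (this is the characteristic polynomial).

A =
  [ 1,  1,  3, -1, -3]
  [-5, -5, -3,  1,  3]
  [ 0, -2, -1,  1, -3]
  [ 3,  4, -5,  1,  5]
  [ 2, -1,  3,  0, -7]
x^5 + 11*x^4 + 43*x^3 + 73*x^2 + 56*x + 16

Expanding det(x·I − A) (e.g. by cofactor expansion or by noting that A is similar to its Jordan form J, which has the same characteristic polynomial as A) gives
  χ_A(x) = x^5 + 11*x^4 + 43*x^3 + 73*x^2 + 56*x + 16
which factors as (x + 1)^3*(x + 4)^2. The eigenvalues (with algebraic multiplicities) are λ = -4 with multiplicity 2, λ = -1 with multiplicity 3.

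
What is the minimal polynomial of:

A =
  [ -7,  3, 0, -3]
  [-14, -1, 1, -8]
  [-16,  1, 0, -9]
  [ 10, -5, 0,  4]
x^3 + 3*x^2 + 3*x + 1

The characteristic polynomial is χ_A(x) = (x + 1)^4, so the eigenvalues are known. The minimal polynomial is
  m_A(x) = Π_λ (x − λ)^{k_λ}
where k_λ is the size of the *largest* Jordan block for λ (equivalently, the smallest k with (A − λI)^k v = 0 for every generalised eigenvector v of λ).

  λ = -1: largest Jordan block has size 3, contributing (x + 1)^3

So m_A(x) = (x + 1)^3 = x^3 + 3*x^2 + 3*x + 1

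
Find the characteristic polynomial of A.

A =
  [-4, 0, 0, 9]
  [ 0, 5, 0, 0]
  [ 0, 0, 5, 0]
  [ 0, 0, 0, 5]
x^4 - 11*x^3 + 15*x^2 + 175*x - 500

Expanding det(x·I − A) (e.g. by cofactor expansion or by noting that A is similar to its Jordan form J, which has the same characteristic polynomial as A) gives
  χ_A(x) = x^4 - 11*x^3 + 15*x^2 + 175*x - 500
which factors as (x - 5)^3*(x + 4). The eigenvalues (with algebraic multiplicities) are λ = -4 with multiplicity 1, λ = 5 with multiplicity 3.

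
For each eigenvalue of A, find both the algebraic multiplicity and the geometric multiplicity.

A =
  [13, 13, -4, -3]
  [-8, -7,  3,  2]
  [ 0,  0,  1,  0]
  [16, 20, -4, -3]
λ = 1: alg = 4, geom = 2

Step 1 — factor the characteristic polynomial to read off the algebraic multiplicities:
  χ_A(x) = (x - 1)^4

Step 2 — compute geometric multiplicities via the rank-nullity identity g(λ) = n − rank(A − λI):
  rank(A − (1)·I) = 2, so dim ker(A − (1)·I) = n − 2 = 2

Summary:
  λ = 1: algebraic multiplicity = 4, geometric multiplicity = 2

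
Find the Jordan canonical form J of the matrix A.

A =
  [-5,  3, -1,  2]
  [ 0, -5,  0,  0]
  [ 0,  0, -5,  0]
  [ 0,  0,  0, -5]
J_2(-5) ⊕ J_1(-5) ⊕ J_1(-5)

The characteristic polynomial is
  det(x·I − A) = x^4 + 20*x^3 + 150*x^2 + 500*x + 625 = (x + 5)^4

Eigenvalues and multiplicities (the geometric multiplicity of λ is n − rank(A − λI), which equals the number of Jordan blocks for λ):
  λ = -5: algebraic multiplicity = 4, geometric multiplicity = 3

Determining the block sizes for each eigenvalue:
  λ = -5: 3 blocks summing to 4 forces exactly one block of size 2 and the rest size 1 → block sizes [2, 1, 1]

Assembling the blocks gives a Jordan form
J =
  [-5,  1,  0,  0]
  [ 0, -5,  0,  0]
  [ 0,  0, -5,  0]
  [ 0,  0,  0, -5]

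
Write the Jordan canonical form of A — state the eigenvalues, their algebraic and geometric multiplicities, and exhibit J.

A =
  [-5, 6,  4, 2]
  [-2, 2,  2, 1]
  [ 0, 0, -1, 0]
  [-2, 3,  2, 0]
J_2(-1) ⊕ J_1(-1) ⊕ J_1(-1)

The characteristic polynomial is
  det(x·I − A) = x^4 + 4*x^3 + 6*x^2 + 4*x + 1 = (x + 1)^4

Eigenvalues and multiplicities (the geometric multiplicity of λ is n − rank(A − λI), which equals the number of Jordan blocks for λ):
  λ = -1: algebraic multiplicity = 4, geometric multiplicity = 3

Determining the block sizes for each eigenvalue:
  λ = -1: 3 blocks summing to 4 forces exactly one block of size 2 and the rest size 1 → block sizes [2, 1, 1]

Assembling the blocks gives a Jordan form
J =
  [-1,  1,  0,  0]
  [ 0, -1,  0,  0]
  [ 0,  0, -1,  0]
  [ 0,  0,  0, -1]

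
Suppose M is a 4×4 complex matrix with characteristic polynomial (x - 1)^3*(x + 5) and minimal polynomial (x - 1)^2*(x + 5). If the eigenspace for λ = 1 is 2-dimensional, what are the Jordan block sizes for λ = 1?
Block sizes for λ = 1: [2, 1]

Step 1 — from the characteristic polynomial, algebraic multiplicity of λ = 1 is 3. From dim ker(M − (1)·I) = 2, there are exactly 2 Jordan blocks for λ = 1.
Step 2 — from the minimal polynomial, the factor (x − 1)^2 tells us the largest block for λ = 1 has size 2.
Step 3 — with total size 3, 2 blocks, and largest block 2, the block sizes (in nonincreasing order) are [2, 1].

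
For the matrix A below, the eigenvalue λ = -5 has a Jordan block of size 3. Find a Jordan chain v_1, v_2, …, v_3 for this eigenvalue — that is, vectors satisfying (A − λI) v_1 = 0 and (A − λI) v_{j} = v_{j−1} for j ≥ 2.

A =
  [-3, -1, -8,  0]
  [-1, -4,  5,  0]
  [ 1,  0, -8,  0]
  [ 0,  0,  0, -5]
A Jordan chain for λ = -5 of length 3:
v_1 = (-3, 2, -1, 0)ᵀ
v_2 = (2, -1, 1, 0)ᵀ
v_3 = (1, 0, 0, 0)ᵀ

Let N = A − (-5)·I. We want v_3 with N^3 v_3 = 0 but N^2 v_3 ≠ 0; then v_{j-1} := N · v_j for j = 3, …, 2.

Pick v_3 = (1, 0, 0, 0)ᵀ.
Then v_2 = N · v_3 = (2, -1, 1, 0)ᵀ.
Then v_1 = N · v_2 = (-3, 2, -1, 0)ᵀ.

Sanity check: (A − (-5)·I) v_1 = (0, 0, 0, 0)ᵀ = 0. ✓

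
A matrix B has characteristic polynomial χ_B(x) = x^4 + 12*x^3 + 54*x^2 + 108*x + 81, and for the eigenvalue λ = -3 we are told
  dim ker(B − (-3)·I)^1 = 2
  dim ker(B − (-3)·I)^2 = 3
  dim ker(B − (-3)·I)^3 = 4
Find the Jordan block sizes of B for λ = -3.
Block sizes for λ = -3: [3, 1]

From the dimensions of kernels of powers, the number of Jordan blocks of size at least j is d_j − d_{j−1} where d_j = dim ker(N^j) (with d_0 = 0). Computing the differences gives [2, 1, 1].
The number of blocks of size exactly k is (#blocks of size ≥ k) − (#blocks of size ≥ k + 1), so the partition is: 1 block(s) of size 1, 1 block(s) of size 3.
In nonincreasing order the block sizes are [3, 1].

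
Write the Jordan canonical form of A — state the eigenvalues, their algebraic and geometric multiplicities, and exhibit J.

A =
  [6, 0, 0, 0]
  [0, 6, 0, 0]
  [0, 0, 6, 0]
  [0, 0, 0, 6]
J_1(6) ⊕ J_1(6) ⊕ J_1(6) ⊕ J_1(6)

The characteristic polynomial is
  det(x·I − A) = x^4 - 24*x^3 + 216*x^2 - 864*x + 1296 = (x - 6)^4

Eigenvalues and multiplicities (the geometric multiplicity of λ is n − rank(A − λI), which equals the number of Jordan blocks for λ):
  λ = 6: algebraic multiplicity = 4, geometric multiplicity = 4

Determining the block sizes for each eigenvalue:
  λ = 6: gm = am = 4, so every block has size 1 → block sizes [1, 1, 1, 1]

Assembling the blocks gives a Jordan form
J =
  [6, 0, 0, 0]
  [0, 6, 0, 0]
  [0, 0, 6, 0]
  [0, 0, 0, 6]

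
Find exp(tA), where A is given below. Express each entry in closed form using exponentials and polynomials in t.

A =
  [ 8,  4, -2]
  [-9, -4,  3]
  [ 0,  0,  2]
e^{tA} =
  [6*t*exp(2*t) + exp(2*t), 4*t*exp(2*t), -2*t*exp(2*t)]
  [-9*t*exp(2*t), -6*t*exp(2*t) + exp(2*t), 3*t*exp(2*t)]
  [0, 0, exp(2*t)]

Strategy: write A = P · J · P⁻¹ where J is a Jordan canonical form, so e^{tA} = P · e^{tJ} · P⁻¹, and e^{tJ} can be computed block-by-block.

A has Jordan form
J =
  [2, 1, 0]
  [0, 2, 0]
  [0, 0, 2]
(up to reordering of blocks).

Per-block formulas:
  For a 1×1 block at λ = 2: exp(t · [2]) = [e^(2t)].
  For a 2×2 Jordan block J_2(2): exp(t · J_2(2)) = e^(2t)·(I + t·N), where N is the 2×2 nilpotent shift.

After assembling e^{tJ} and conjugating by P, we get:

e^{tA} =
  [6*t*exp(2*t) + exp(2*t), 4*t*exp(2*t), -2*t*exp(2*t)]
  [-9*t*exp(2*t), -6*t*exp(2*t) + exp(2*t), 3*t*exp(2*t)]
  [0, 0, exp(2*t)]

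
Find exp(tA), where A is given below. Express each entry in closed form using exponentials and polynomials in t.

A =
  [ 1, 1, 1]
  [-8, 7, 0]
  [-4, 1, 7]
e^{tA} =
  [2*t^2*exp(5*t) - 4*t*exp(5*t) + exp(5*t), -t^2*exp(5*t)/2 + t*exp(5*t), -t^2*exp(5*t) + t*exp(5*t)]
  [8*t^2*exp(5*t) - 8*t*exp(5*t), -2*t^2*exp(5*t) + 2*t*exp(5*t) + exp(5*t), -4*t^2*exp(5*t)]
  [-4*t*exp(5*t), t*exp(5*t), 2*t*exp(5*t) + exp(5*t)]

Strategy: write A = P · J · P⁻¹ where J is a Jordan canonical form, so e^{tA} = P · e^{tJ} · P⁻¹, and e^{tJ} can be computed block-by-block.

A has Jordan form
J =
  [5, 1, 0]
  [0, 5, 1]
  [0, 0, 5]
(up to reordering of blocks).

Per-block formulas:
  For a 3×3 Jordan block J_3(5): exp(t · J_3(5)) = e^(5t)·(I + t·N + (t^2/2)·N^2), where N is the 3×3 nilpotent shift.

After assembling e^{tJ} and conjugating by P, we get:

e^{tA} =
  [2*t^2*exp(5*t) - 4*t*exp(5*t) + exp(5*t), -t^2*exp(5*t)/2 + t*exp(5*t), -t^2*exp(5*t) + t*exp(5*t)]
  [8*t^2*exp(5*t) - 8*t*exp(5*t), -2*t^2*exp(5*t) + 2*t*exp(5*t) + exp(5*t), -4*t^2*exp(5*t)]
  [-4*t*exp(5*t), t*exp(5*t), 2*t*exp(5*t) + exp(5*t)]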